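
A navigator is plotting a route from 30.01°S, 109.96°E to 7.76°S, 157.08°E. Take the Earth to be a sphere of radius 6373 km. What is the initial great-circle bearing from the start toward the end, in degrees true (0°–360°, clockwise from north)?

θ = atan2( sin Δλ·cos φ₂ ,  cos φ₁ sin φ₂ − sin φ₁ cos φ₂ cos Δλ )
  = atan2(+0.7261, +0.2203) = 73.12°

73.1°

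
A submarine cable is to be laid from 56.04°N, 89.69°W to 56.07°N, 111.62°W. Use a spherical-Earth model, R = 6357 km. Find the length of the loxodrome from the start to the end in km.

1359 km

Δψ = ln[tan(π/4+φ₂/2)/tan(π/4+φ₁/2)] = +0.0009;  Δφ = +0.0005 rad,  Δλ = -0.3828 rad
q = Δφ/Δψ = 0.5584
d = R·√(Δφ² + q²Δλ²) = 6357·0.21373 = 1359 km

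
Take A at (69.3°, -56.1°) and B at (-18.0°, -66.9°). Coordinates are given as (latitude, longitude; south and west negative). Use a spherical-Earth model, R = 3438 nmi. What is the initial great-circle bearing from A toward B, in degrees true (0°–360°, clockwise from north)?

θ = atan2( sin Δλ·cos φ₂ ,  cos φ₁ sin φ₂ − sin φ₁ cos φ₂ cos Δλ )
  = atan2(-0.1782, -0.9831) = 190.27°

190.3°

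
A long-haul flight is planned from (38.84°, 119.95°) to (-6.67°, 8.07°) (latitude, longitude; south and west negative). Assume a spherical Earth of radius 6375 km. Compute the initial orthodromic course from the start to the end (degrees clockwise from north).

N = sin Δλ·cos φ₂ = -0.9217;  D = cos φ₁ sin φ₂ − sin φ₁ cos φ₂ cos Δλ = +0.1417
initial course = atan2(N, D) = 278.74°

278.7°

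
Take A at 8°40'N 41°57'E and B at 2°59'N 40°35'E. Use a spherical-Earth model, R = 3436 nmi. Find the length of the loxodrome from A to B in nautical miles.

350 nmi

Δψ = ln[tan(π/4+φ₂/2)/tan(π/4+φ₁/2)] = -0.0997;  Δφ = -0.0992 rad,  Δλ = -0.0239 rad
q = Δφ/Δψ = 0.9944
d = R·√(Δφ² + q²Δλ²) = 3436·0.10199 = 350 nmi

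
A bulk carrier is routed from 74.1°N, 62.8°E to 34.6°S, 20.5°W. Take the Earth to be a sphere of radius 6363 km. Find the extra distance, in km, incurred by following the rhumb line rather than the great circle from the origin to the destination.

Great circle: cos σ = sin φ₁ sin φ₂ + cos φ₁ cos φ₂ cos Δλ,  σ = 2.1174 rad → d_gc = 13473.2 km
Rhumb line: Δψ = -2.6129, q = Δφ/Δψ = 0.7261, d_rh = R√(Δφ²+q²Δλ²) = 13814.5 km
Excess = 13814.5 − 13473.2 = 341.3 ≈ 341 km

341 km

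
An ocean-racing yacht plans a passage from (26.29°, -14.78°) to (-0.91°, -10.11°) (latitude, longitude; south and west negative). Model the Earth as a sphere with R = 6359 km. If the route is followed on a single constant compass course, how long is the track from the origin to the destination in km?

Δψ = ln[tan(π/4+φ₂/2)/tan(π/4+φ₁/2)] = -0.4917;  Δφ = -0.4747 rad,  Δλ = +0.0815 rad
q = Δφ/Δψ = 0.9654
d = R·√(Δφ² + q²Δλ²) = 6359·0.48121 = 3060 km

3060 km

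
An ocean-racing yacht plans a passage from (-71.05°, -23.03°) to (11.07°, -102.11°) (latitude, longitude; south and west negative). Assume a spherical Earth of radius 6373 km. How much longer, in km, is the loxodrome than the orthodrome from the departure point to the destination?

Great circle: cos σ = sin φ₁ sin φ₂ + cos φ₁ cos φ₂ cos Δλ,  σ = 1.6923 rad → d_gc = 10785.2 km
Rhumb line: Δψ = +1.9848, q = Δφ/Δψ = 0.7221, d_rh = R√(Δφ²+q²Δλ²) = 11125.6 km
Excess = 11125.6 − 10785.2 = 340.4 ≈ 340 km

340 km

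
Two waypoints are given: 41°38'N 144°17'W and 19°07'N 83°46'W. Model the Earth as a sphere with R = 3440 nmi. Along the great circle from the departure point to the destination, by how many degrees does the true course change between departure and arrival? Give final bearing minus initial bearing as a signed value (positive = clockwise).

Initial bearing θ₁ = atan2(sin Δλ cos φ₂, cos φ₁ sin φ₂ − sin φ₁ cos φ₂ cos Δλ) = 94.46°
Final bearing θ₂ = (initial bearing from the destination back to the start) + 180° = 127.94°
Δθ = θ₂ − θ₁ = +33.5°

+33.5°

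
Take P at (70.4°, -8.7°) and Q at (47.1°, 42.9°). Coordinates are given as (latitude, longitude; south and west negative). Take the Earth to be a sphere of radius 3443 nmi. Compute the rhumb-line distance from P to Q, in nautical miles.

Δψ = ln[tan(π/4+φ₂/2)/tan(π/4+φ₁/2)] = -0.8218;  Δφ = -0.4067 rad,  Δλ = +0.9006 rad
q = Δφ/Δψ = 0.4948
d = R·√(Δφ² + q²Δλ²) = 3443·0.60329 = 2077 nmi

2077 nmi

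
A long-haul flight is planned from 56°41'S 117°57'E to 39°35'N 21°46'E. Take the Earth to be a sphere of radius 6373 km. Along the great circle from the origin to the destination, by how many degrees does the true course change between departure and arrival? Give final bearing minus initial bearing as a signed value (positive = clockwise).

+27.9°

At departure: θ₁ = atan2(sin Δλ cos φ₂, cos φ₁ sin φ₂ − sin φ₁ cos φ₂ cos Δλ) = 290.12°
At arrival: θ₂ = atan2(sin Δλ cos φ₁, −cos φ₂ sin φ₁ + sin φ₂ cos φ₁ cos Δλ) = 317.99°
Δθ = θ₂ − θ₁ = +27.9°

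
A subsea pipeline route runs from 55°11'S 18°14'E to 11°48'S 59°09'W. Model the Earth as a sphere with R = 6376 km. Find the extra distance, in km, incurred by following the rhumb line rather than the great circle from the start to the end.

Great circle: cos σ = sin φ₁ sin φ₂ + cos φ₁ cos φ₂ cos Δλ,  σ = 1.2766 rad → d_gc = 8139.6 km
Rhumb line: Δψ = +0.9524, q = Δφ/Δψ = 0.7950, d_rh = R√(Δφ²+q²Δλ²) = 8377.3 km
Excess = 8377.3 − 8139.6 = 237.7 ≈ 238 km

238 km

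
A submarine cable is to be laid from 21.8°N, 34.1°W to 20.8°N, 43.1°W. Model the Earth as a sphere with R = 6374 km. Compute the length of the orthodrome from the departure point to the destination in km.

939 km

cos σ = sin φ₁ sin φ₂ + cos φ₁ cos φ₂ cos Δλ
      = sin(21.80°)sin(20.80°) + cos(21.80°)cos(20.80°)cos(-9.00°) = 0.9892
σ = 8.443° → d = Rσ = 6374·0.14736 = 939 km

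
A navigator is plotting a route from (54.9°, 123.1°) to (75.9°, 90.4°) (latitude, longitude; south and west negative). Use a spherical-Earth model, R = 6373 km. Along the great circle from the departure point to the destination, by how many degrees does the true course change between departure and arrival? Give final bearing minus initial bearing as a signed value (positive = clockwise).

At departure: θ₁ = atan2(sin Δλ cos φ₂, cos φ₁ sin φ₂ − sin φ₁ cos φ₂ cos Δλ) = 341.35°
At arrival: θ₂ = atan2(sin Δλ cos φ₁, −cos φ₂ sin φ₁ + sin φ₂ cos φ₁ cos Δλ) = 310.99°
Δθ = θ₂ − θ₁ = -30.4°

-30.4°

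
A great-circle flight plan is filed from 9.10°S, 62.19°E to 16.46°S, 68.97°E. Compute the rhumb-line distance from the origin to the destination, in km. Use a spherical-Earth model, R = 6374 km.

1100 km

Δψ = ln[tan(π/4+φ₂/2)/tan(π/4+φ₁/2)] = -0.1318;  Δφ = -0.1285 rad,  Δλ = +0.1183 rad
q = Δφ/Δψ = 0.9745
d = R·√(Δφ² + q²Δλ²) = 6374·0.17262 = 1100 km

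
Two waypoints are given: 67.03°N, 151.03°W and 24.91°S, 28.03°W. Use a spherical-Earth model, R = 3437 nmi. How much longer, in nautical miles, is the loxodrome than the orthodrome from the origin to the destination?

Great circle: cos σ = sin φ₁ sin φ₂ + cos φ₁ cos φ₂ cos Δλ,  σ = 2.1902 rad → d_gc = 7527.8 nmi
Rhumb line: Δψ = -2.0428, q = Δφ/Δψ = 0.7855, d_rh = R√(Δφ²+q²Δλ²) = 8000.6 nmi
Excess = 8000.6 − 7527.8 = 472.8 ≈ 473 nmi

473 nmi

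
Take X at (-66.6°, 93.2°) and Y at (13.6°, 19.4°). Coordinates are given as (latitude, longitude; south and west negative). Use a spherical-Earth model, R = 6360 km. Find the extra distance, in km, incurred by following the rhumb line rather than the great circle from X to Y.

Great circle: cos σ = sin φ₁ sin φ₂ + cos φ₁ cos φ₂ cos Δλ,  σ = 1.6791 rad → d_gc = 10679.2 km
Rhumb line: Δψ = +1.8142, q = Δφ/Δψ = 0.7715, d_rh = R√(Δφ²+q²Δλ²) = 10918.0 km
Excess = 10918.0 − 10679.2 = 238.8 ≈ 239 km

239 km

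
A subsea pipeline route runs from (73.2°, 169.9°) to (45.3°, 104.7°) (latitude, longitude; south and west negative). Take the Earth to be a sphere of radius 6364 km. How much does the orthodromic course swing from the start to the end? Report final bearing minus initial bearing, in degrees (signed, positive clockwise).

-59.0°

Initial bearing θ₁ = atan2(sin Δλ cos φ₂, cos φ₁ sin φ₂ − sin φ₁ cos φ₂ cos Δλ) = 263.12°
Final bearing θ₂ = (initial bearing from the destination back to the start) + 180° = 204.08°
Δθ = θ₂ − θ₁ = -59.0°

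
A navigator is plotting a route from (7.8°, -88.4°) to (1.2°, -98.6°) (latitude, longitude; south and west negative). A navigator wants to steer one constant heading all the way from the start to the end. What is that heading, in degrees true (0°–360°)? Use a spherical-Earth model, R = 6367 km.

237.0°

Δψ = ln[tan(π/4+φ₂/2)/tan(π/4+φ₁/2)] = -0.1156
Δλ = -0.1780 rad (taken the short way round)
course = atan2(Δλ, Δψ) = 237.00°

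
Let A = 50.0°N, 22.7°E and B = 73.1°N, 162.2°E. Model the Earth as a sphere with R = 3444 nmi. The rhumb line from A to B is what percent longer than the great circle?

Great circle: σ = 0.9387 rad → d_gc = Rσ = 3232.7 nmi
Rhumb: Δφ = +0.4032, Δλ = +2.4347, Δψ = +0.8961, q = Δφ/Δψ = 0.4499 → d_rh = R√(Δφ²+q²Δλ²) = 4020.1 nmi
Excess = (4020.1 − 3232.7) / 3232.7 = 787.4 / 3232.7 = 24.36% ≈ 24.4%

24.4%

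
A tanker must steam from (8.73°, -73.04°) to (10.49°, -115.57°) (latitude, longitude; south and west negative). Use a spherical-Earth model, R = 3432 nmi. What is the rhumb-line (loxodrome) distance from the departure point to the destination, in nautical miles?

2514 nmi

Δψ = ln[tan(π/4+φ₂/2)/tan(π/4+φ₁/2)] = +0.0312;  Δφ = +0.0307 rad,  Δλ = -0.7423 rad
q = Δφ/Δψ = 0.9859
d = R·√(Δφ² + q²Δλ²) = 3432·0.73249 = 2514 nmi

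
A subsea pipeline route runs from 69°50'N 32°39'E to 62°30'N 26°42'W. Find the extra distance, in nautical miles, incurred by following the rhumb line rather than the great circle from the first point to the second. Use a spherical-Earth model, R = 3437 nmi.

Great circle: cos σ = sin φ₁ sin φ₂ + cos φ₁ cos φ₂ cos Δλ,  σ = 0.4183 rad → d_gc = 1437.7 nmi
Rhumb line: Δψ = -0.3192, q = Δφ/Δψ = 0.4010, d_rh = R√(Δφ²+q²Δλ²) = 1493.7 nmi
Excess = 1493.7 − 1437.7 = 56.0 ≈ 56 nmi

56 nmi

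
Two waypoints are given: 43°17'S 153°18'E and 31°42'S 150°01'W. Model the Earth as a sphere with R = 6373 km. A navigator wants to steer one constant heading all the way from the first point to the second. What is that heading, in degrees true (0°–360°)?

75.5°

Meridional parts: M(φ₁)=-0.8396, M(φ₂)=-0.5839 → ΔM = +0.2557;  Δλ = +0.9893 rad
tan C = Δλ / ΔM = +3.8683 → C = 75.51°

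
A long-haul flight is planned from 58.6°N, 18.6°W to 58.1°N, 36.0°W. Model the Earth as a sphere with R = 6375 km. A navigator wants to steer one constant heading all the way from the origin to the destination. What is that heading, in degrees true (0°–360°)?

Δψ = ln[tan(π/4+φ₂/2)/tan(π/4+φ₁/2)] = -0.0166
Δλ = -0.3037 rad (taken the short way round)
course = atan2(Δλ, Δψ) = 266.87°

266.9°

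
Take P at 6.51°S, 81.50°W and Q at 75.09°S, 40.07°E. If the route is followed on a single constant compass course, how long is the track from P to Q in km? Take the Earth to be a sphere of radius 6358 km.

Rhumb course C = atan2(Δλ, Δψ) with Δψ = ln[tan(π/4+φ₂/2)/tan(π/4+φ₁/2)] = -1.9198, Δλ = +2.1218 → C = 132.14°
d = R·|Δφ| / |cos C| = 6358·1.19695 / 0.67093 = 11343 km

11343 km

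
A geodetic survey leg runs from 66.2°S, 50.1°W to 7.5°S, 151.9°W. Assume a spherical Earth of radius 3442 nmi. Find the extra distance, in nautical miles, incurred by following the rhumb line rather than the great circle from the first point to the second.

357 nmi

Great circle: cos σ = sin φ₁ sin φ₂ + cos φ₁ cos φ₂ cos Δλ,  σ = 1.5332 rad → d_gc = 5277.2 nmi
Rhumb line: Δψ = +1.4259, q = Δφ/Δψ = 0.7185, d_rh = R√(Δφ²+q²Δλ²) = 5634.1 nmi
Excess = 5634.1 − 5277.2 = 356.9 ≈ 357 nmi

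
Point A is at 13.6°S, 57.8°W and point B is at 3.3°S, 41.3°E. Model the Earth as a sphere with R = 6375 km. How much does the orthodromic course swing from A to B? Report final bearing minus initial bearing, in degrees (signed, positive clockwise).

-19.6°

Initial bearing θ₁ = atan2(sin Δλ cos φ₂, cos φ₁ sin φ₂ − sin φ₁ cos φ₂ cos Δλ) = 95.39°
Final bearing θ₂ = (initial bearing from the destination back to the start) + 180° = 75.76°
Δθ = θ₂ − θ₁ = -19.6°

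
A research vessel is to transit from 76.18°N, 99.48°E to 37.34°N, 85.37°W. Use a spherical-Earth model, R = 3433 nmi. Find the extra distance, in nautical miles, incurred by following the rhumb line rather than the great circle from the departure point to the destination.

Great circle: cos σ = sin φ₁ sin φ₂ + cos φ₁ cos φ₂ cos Δλ,  σ = 1.1596 rad → d_gc = 3980.75 nmi
Rhumb line: Δψ = -1.4070, q = Δφ/Δψ = 0.4818, d_rh = R√(Δφ²+q²Δλ²) = 5566.19 nmi
Excess = 5566.19 − 3980.75 = 1585.44 ≈ 1585 nmi

1585 nmi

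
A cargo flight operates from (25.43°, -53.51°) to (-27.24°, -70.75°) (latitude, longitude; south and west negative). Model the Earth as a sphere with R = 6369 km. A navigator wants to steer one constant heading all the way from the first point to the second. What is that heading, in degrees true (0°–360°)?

197.5°

Δψ = ln[tan(π/4+φ₂/2)/tan(π/4+φ₁/2)] = -0.9536
Δλ = -0.3009 rad (taken the short way round)
course = atan2(Δλ, Δψ) = 197.51°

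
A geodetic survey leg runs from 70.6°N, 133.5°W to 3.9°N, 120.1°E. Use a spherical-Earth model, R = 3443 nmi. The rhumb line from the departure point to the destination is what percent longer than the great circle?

Great circle: σ = 1.6002 rad → d_gc = Rσ = 5509.5 nmi
Rhumb: Δφ = -1.1641, Δλ = -1.8570, Δψ = -1.6984, q = Δφ/Δψ = 0.6854 → d_rh = R√(Δφ²+q²Δλ²) = 5939.0 nmi
Excess = (5939.0 − 5509.5) / 5509.5 = 429.5 / 5509.5 = 7.80% ≈ 7.8%

7.8%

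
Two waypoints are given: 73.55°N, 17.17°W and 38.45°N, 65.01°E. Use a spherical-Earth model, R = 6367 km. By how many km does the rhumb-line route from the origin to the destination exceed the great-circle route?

370 km

Great circle: cos σ = sin φ₁ sin φ₂ + cos φ₁ cos φ₂ cos Δλ,  σ = 0.8937 rad → d_gc = 5690.0 km
Rhumb line: Δψ = -1.2062, q = Δφ/Δψ = 0.5079, d_rh = R√(Δφ²+q²Δλ²) = 6060.3 km
Excess = 6060.3 − 5690.0 = 370.3 ≈ 370 km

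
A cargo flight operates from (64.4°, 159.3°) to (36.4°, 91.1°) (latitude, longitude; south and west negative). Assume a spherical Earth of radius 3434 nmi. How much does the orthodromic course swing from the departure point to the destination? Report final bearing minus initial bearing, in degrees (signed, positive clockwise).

Initial bearing θ₁ = atan2(sin Δλ cos φ₂, cos φ₁ sin φ₂ − sin φ₁ cos φ₂ cos Δλ) = 268.99°
Final bearing θ₂ = (initial bearing from the destination back to the start) + 180° = 212.46°
Δθ = θ₂ − θ₁ = -56.5°

-56.5°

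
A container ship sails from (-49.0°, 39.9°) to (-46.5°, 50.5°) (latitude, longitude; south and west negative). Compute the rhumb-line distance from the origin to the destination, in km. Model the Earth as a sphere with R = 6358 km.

838 km

Δψ = ln[tan(π/4+φ₂/2)/tan(π/4+φ₁/2)] = +0.0649;  Δφ = +0.0436 rad,  Δλ = +0.1850 rad
q = Δφ/Δψ = 0.6722
d = R·√(Δφ² + q²Δλ²) = 6358·0.13179 = 838 km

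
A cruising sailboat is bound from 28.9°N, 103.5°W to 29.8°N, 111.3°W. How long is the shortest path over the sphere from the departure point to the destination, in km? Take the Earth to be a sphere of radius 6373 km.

Haversine: a = sin²(Δφ/2)+cos φ₁ cos φ₂ sin²(Δλ/2) = 0.00358;  σ = 2·atan2(√a,√(1−a))
σ = 6.857° → d = Rσ = 6373·0.11967 = 763 km

763 km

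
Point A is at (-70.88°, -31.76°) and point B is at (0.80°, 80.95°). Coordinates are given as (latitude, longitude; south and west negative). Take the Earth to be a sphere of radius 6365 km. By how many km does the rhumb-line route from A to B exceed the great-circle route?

Great circle: cos σ = sin φ₁ sin φ₂ + cos φ₁ cos φ₂ cos Δλ,  σ = 1.7109 rad → d_gc = 10889.8 km
Rhumb line: Δψ = +1.7953, q = Δφ/Δψ = 0.6969, d_rh = R√(Δφ²+q²Δλ²) = 11812.8 km
Excess = 11812.8 − 10889.8 = 923.0 ≈ 923 km

923 km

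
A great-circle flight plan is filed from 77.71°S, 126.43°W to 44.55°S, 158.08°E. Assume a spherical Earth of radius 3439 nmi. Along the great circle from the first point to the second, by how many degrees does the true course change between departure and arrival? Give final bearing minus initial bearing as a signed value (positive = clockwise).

Initial bearing θ₁ = atan2(sin Δλ cos φ₂, cos φ₁ sin φ₂ − sin φ₁ cos φ₂ cos Δλ) = 272.09°
Final bearing θ₂ = (initial bearing from the destination back to the start) + 180° = 342.63°
Δθ = θ₂ − θ₁ = +70.5°

+70.5°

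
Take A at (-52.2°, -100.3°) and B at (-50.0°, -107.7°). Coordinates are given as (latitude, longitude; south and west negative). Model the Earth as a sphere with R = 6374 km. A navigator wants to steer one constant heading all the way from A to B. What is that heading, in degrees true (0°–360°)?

295.3°

Δψ = ln[tan(π/4+φ₂/2)/tan(π/4+φ₁/2)] = +0.0612
Δλ = -0.1292 rad (taken the short way round)
course = atan2(Δλ, Δψ) = 295.34°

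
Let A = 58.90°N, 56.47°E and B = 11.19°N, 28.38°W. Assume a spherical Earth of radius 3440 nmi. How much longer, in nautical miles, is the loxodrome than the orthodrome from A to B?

184 nmi

Great circle: cos σ = sin φ₁ sin φ₂ + cos φ₁ cos φ₂ cos Δλ,  σ = 1.3575 rad → d_gc = 4669.9 nmi
Rhumb line: Δψ = -1.0826, q = Δφ/Δψ = 0.7691, d_rh = R√(Δφ²+q²Δλ²) = 4853.7 nmi
Excess = 4853.7 − 4669.9 = 183.8 ≈ 184 nmi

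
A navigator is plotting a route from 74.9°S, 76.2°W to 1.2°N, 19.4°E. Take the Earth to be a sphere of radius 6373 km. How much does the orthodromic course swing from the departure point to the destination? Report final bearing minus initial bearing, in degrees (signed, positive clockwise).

At departure: θ₁ = atan2(sin Δλ cos φ₂, cos φ₁ sin φ₂ − sin φ₁ cos φ₂ cos Δλ) = 95.10°
At arrival: θ₂ = atan2(sin Δλ cos φ₁, −cos φ₂ sin φ₁ + sin φ₂ cos φ₁ cos Δλ) = 15.04°
Δθ = θ₂ − θ₁ = -80.1°

-80.1°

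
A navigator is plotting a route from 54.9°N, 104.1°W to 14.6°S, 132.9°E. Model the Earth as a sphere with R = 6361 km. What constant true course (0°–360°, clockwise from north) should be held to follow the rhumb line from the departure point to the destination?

Meridional parts: M(φ₁)=+1.1512, M(φ₂)=-0.2576 → ΔM = -1.4088;  Δλ = -2.1468 rad
tan C = Δλ / ΔM = +1.5238 → C = 236.72°

236.7°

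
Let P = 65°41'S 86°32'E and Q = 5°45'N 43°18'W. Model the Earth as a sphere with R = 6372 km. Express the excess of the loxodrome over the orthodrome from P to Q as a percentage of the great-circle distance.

10.2%

Great circle: σ = 1.9324 rad → d_gc = Rσ = 12313.0 km
Rhumb: Δφ = +1.2467, Δλ = -2.2660, Δψ = +1.6356, q = Δφ/Δψ = 0.7623 → d_rh = R√(Δφ²+q²Δλ²) = 13574.0 km
Excess = (13574.0 − 12313.0) / 12313.0 = 1261.0 / 12313.0 = 10.24% ≈ 10.2%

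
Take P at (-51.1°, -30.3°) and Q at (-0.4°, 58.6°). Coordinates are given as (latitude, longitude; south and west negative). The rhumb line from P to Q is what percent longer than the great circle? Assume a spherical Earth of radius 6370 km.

2.7%

Great circle: σ = 1.5533 rad → d_gc = Rσ = 9894.6 km
Rhumb: Δφ = +0.8849, Δλ = +1.5516, Δψ = +1.0339, q = Δφ/Δψ = 0.8559 → d_rh = R√(Δφ²+q²Δλ²) = 10165.0 km
Excess = (10165.0 − 9894.6) / 9894.6 = 270.4 / 9894.6 = 2.73% ≈ 2.7%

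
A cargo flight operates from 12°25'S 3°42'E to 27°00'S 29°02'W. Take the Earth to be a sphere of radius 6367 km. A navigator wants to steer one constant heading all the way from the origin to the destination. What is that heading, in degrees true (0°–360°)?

244.6°

Meridional parts: M(φ₁)=-0.2184, M(φ₂)=-0.4897 → ΔM = -0.2713;  Δλ = -0.5713 rad
tan C = Δλ / ΔM = +2.1059 → C = 244.60°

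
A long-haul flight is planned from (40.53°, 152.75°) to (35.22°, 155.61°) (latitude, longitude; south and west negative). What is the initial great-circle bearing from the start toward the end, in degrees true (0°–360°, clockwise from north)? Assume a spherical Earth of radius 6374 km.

θ = atan2( sin Δλ·cos φ₂ ,  cos φ₁ sin φ₂ − sin φ₁ cos φ₂ cos Δλ )
  = atan2(+0.0408, -0.0919) = 156.08°

156.1°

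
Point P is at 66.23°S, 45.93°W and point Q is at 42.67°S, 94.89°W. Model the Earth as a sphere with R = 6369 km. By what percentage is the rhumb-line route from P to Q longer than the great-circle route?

Great circle: σ = 0.6183 rad → d_gc = Rσ = 3937.9 km
Rhumb: Δφ = +0.4112, Δλ = -0.8545, Δψ = +0.7335, q = Δφ/Δψ = 0.5606 → d_rh = R√(Δφ²+q²Δλ²) = 4021.0 km
Excess = (4021.0 − 3937.9) / 3937.9 = 83.1 / 3937.9 = 2.11% ≈ 2.1%

2.1%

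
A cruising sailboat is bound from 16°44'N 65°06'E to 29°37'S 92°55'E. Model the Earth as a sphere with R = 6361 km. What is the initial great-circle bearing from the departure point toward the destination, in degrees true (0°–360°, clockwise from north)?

149.7°

θ = atan2( sin Δλ·cos φ₂ ,  cos φ₁ sin φ₂ − sin φ₁ cos φ₂ cos Δλ )
  = atan2(+0.4057, -0.6946) = 149.71°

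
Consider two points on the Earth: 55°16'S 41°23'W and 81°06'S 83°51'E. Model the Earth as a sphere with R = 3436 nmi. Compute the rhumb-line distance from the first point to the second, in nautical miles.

Rhumb course C = atan2(Δλ, Δψ) with Δψ = ln[tan(π/4+φ₂/2)/tan(π/4+φ₁/2)] = -1.3909, Δλ = +2.1857 → C = 122.47°
d = R·|Δφ| / |cos C| = 3436·0.45088 / 0.53688 = 2886 nmi

2886 nmi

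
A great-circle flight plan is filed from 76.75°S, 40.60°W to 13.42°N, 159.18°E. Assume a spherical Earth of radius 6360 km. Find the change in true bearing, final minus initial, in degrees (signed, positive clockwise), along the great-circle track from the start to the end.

Initial bearing θ₁ = atan2(sin Δλ cos φ₂, cos φ₁ sin φ₂ − sin φ₁ cos φ₂ cos Δλ) = 201.45°
Final bearing θ₂ = (initial bearing from the destination back to the start) + 180° = 355.06°
Δθ = θ₂ − θ₁ = +153.6°

+153.6°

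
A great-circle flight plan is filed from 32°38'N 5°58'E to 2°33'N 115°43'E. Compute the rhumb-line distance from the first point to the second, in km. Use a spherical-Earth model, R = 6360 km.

Rhumb course C = atan2(Δλ, Δψ) with Δψ = ln[tan(π/4+φ₂/2)/tan(π/4+φ₁/2)] = -0.5586, Δλ = +1.9155 → C = 106.26°
d = R·|Δφ| / |cos C| = 6360·0.52505 / 0.27996 = 11928 km

11928 km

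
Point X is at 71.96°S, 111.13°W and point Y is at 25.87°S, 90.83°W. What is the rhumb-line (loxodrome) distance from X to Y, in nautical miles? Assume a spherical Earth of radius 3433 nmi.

2852 nmi

Rhumb course C = atan2(Δλ, Δψ) with Δψ = ln[tan(π/4+φ₂/2)/tan(π/4+φ₁/2)] = +1.3728, Δλ = +0.3543 → C = 14.47°
d = R·|Δφ| / |cos C| = 3433·0.80442 / 0.96827 = 2852 nmi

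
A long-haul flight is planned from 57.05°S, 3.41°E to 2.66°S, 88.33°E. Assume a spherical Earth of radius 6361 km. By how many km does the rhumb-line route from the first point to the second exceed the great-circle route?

Great circle: cos σ = sin φ₁ sin φ₂ + cos φ₁ cos φ₂ cos Δλ,  σ = 1.4836 rad → d_gc = 9437.4 km
Rhumb line: Δψ = +1.1718, q = Δφ/Δψ = 0.8101, d_rh = R√(Δφ²+q²Δλ²) = 9736.1 km
Excess = 9736.1 − 9437.4 = 298.7 ≈ 299 km

299 km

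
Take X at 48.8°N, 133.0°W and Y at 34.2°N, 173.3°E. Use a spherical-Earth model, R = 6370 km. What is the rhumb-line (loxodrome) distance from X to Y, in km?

Δψ = ln[tan(π/4+φ₂/2)/tan(π/4+φ₁/2)] = -0.3426;  Δφ = -0.2548 rad,  Δλ = -0.9372 rad
q = Δφ/Δψ = 0.7437
d = R·√(Δφ² + q²Δλ²) = 6370·0.74217 = 4728 km

4728 km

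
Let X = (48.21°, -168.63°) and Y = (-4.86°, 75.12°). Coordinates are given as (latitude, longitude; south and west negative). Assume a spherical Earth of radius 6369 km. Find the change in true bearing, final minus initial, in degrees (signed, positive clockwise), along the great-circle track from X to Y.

At departure: θ₁ = atan2(sin Δλ cos φ₂, cos φ₁ sin φ₂ − sin φ₁ cos φ₂ cos Δλ) = 286.94°
At arrival: θ₂ = atan2(sin Δλ cos φ₁, −cos φ₂ sin φ₁ + sin φ₂ cos φ₁ cos Δλ) = 219.78°
Δθ = θ₂ − θ₁ = -67.2°

-67.2°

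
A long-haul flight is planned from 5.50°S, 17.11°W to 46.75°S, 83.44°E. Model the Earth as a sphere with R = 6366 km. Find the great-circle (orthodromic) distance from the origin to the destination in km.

10350 km

cos σ = sin φ₁ sin φ₂ + cos φ₁ cos φ₂ cos Δλ
      = sin(-5.50°)sin(-46.75°) + cos(-5.50°)cos(-46.75°)cos(100.55°) = -0.0551
σ = 93.157° → d = Rσ = 6366·1.62589 = 10350 km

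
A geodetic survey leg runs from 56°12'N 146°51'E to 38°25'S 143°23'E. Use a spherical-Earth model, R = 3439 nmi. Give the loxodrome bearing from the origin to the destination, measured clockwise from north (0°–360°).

Δψ = ln[tan(π/4+φ₂/2)/tan(π/4+φ₁/2)] = -1.9186
Δλ = -0.0605 rad (taken the short way round)
course = atan2(Δλ, Δψ) = 181.81°

181.8°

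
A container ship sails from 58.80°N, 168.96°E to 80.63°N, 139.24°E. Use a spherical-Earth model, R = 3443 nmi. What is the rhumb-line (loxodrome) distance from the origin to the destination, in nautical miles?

1424 nmi

Rhumb course C = atan2(Δλ, Δψ) with Δψ = ln[tan(π/4+φ₂/2)/tan(π/4+φ₁/2)] = +1.2258, Δλ = -0.5187 → C = 337.06°
d = R·|Δφ| / |cos C| = 3443·0.38101 / 0.92094 = 1424 nmi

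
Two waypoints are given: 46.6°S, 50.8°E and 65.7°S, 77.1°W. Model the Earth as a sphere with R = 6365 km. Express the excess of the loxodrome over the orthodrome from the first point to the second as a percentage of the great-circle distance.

Great circle: σ = 1.0604 rad → d_gc = Rσ = 6749.5 km
Rhumb: Δφ = -0.3334, Δλ = -2.2323, Δψ = -0.6143, q = Δφ/Δψ = 0.5426 → d_rh = R√(Δφ²+q²Δλ²) = 7996.8 km
Excess = (7996.8 − 6749.5) / 6749.5 = 1247.3 / 6749.5 = 18.48% ≈ 18.5%

18.5%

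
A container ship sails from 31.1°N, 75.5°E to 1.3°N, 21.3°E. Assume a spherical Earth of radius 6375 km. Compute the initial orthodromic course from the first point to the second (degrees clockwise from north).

250.8°

N = sin Δλ·cos φ₂ = -0.8109;  D = cos φ₁ sin φ₂ − sin φ₁ cos φ₂ cos Δλ = -0.2826
initial course = atan2(N, D) = 250.78°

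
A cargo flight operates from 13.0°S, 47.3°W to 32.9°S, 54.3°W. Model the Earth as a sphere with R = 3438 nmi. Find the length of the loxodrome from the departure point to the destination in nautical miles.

1254 nmi

Rhumb course C = atan2(Δλ, Δψ) with Δψ = ln[tan(π/4+φ₂/2)/tan(π/4+φ₁/2)] = -0.3798, Δλ = -0.1222 → C = 197.83°
d = R·|Δφ| / |cos C| = 3438·0.34732 / 0.95196 = 1254 nmi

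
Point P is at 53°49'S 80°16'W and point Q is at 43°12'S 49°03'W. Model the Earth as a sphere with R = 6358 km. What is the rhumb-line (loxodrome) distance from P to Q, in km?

Δψ = ln[tan(π/4+φ₂/2)/tan(π/4+φ₁/2)] = +0.2811;  Δφ = +0.1853 rad,  Δλ = +0.5448 rad
q = Δφ/Δψ = 0.6591
d = R·√(Δφ² + q²Δλ²) = 6358·0.40410 = 2569 km

2569 km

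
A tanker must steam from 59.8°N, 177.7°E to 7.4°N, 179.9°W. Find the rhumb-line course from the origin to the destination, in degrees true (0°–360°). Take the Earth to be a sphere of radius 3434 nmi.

178.0°

Δψ = ln[tan(π/4+φ₂/2)/tan(π/4+φ₁/2)] = -1.1805
Δλ = +0.0419 rad (taken the short way round)
course = atan2(Δλ, Δψ) = 177.97°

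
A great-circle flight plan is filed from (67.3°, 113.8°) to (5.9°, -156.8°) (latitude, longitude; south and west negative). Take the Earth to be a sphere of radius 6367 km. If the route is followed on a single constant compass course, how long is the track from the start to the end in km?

Δψ = ln[tan(π/4+φ₂/2)/tan(π/4+φ₁/2)] = -1.5027;  Δφ = -1.0716 rad,  Δλ = +1.5603 rad
q = Δφ/Δψ = 0.7132
d = R·√(Δφ² + q²Δλ²) = 6367·1.54487 = 9836 km

9836 km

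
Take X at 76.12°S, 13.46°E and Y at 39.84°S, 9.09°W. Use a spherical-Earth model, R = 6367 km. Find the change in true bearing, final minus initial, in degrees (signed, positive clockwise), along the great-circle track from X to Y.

+20.2°

At departure: θ₁ = atan2(sin Δλ cos φ₂, cos φ₁ sin φ₂ − sin φ₁ cos φ₂ cos Δλ) = 331.16°
At arrival: θ₂ = atan2(sin Δλ cos φ₁, −cos φ₂ sin φ₁ + sin φ₂ cos φ₁ cos Δλ) = 351.33°
Δθ = θ₂ − θ₁ = +20.2°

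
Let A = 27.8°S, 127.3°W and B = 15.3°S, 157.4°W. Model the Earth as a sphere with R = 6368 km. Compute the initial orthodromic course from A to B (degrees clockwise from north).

287.9°

θ = atan2( sin Δλ·cos φ₂ ,  cos φ₁ sin φ₂ − sin φ₁ cos φ₂ cos Δλ )
  = atan2(-0.4837, +0.1558) = 287.85°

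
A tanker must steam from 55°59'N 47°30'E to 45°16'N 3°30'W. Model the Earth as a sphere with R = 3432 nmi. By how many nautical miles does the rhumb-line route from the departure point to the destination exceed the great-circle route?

41 nmi

Great circle: cos σ = sin φ₁ sin φ₂ + cos φ₁ cos φ₂ cos Δλ,  σ = 0.5797 rad → d_gc = 1989.6 nmi
Rhumb line: Δψ = -0.2966, q = Δφ/Δψ = 0.6307, d_rh = R√(Δφ²+q²Δλ²) = 2030.8 nmi
Excess = 2030.8 − 1989.6 = 41.2 ≈ 41 nmi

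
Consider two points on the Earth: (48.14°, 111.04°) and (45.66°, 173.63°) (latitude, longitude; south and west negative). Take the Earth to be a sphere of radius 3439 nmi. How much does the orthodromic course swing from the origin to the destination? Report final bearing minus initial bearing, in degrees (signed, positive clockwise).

Initial bearing θ₁ = atan2(sin Δλ cos φ₂, cos φ₁ sin φ₂ − sin φ₁ cos φ₂ cos Δλ) = 69.04°
Final bearing θ₂ = (initial bearing from the destination back to the start) + 180° = 116.92°
Δθ = θ₂ − θ₁ = +47.9°

+47.9°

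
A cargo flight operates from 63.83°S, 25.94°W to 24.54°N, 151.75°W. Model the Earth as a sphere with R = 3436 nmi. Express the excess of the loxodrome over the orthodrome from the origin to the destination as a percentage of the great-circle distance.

Great circle: σ = 2.2237 rad → d_gc = Rσ = 7640.6 nmi
Rhumb: Δφ = +1.5423, Δλ = -2.1958, Δψ = +1.9012, q = Δφ/Δψ = 0.8113 → d_rh = R√(Δφ²+q²Δλ²) = 8096.2 nmi
Excess = (8096.2 − 7640.6) / 7640.6 = 455.6 / 7640.6 = 5.96% ≈ 6.0%

6.0%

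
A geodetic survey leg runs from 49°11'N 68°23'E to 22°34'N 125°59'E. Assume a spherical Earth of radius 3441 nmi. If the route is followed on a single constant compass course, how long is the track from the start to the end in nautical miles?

Δψ = ln[tan(π/4+φ₂/2)/tan(π/4+φ₁/2)] = -0.5842;  Δφ = -0.4645 rad,  Δλ = +1.0053 rad
q = Δφ/Δψ = 0.7951
d = R·√(Δφ² + q²Δλ²) = 3441·0.92455 = 3181 nmi

3181 nmi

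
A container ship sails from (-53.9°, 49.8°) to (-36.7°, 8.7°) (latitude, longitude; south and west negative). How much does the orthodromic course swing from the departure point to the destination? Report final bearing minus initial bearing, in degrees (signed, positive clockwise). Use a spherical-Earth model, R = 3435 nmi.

+30.2°

Initial bearing θ₁ = atan2(sin Δλ cos φ₂, cos φ₁ sin φ₂ − sin φ₁ cos φ₂ cos Δλ) = 284.47°
Final bearing θ₂ = (initial bearing from the destination back to the start) + 180° = 314.64°
Δθ = θ₂ − θ₁ = +30.2°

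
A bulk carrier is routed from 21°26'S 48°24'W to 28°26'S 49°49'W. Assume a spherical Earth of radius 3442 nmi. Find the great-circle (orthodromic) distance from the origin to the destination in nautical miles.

cos σ = sin φ₁ sin φ₂ + cos φ₁ cos φ₂ cos Δλ
      = sin(-21.43°)sin(-28.43°) + cos(-21.43°)cos(-28.43°)cos(-1.42°) = 0.9923
σ = 7.117° → d = Rσ = 3442·0.12421 = 428 nmi

428 nmi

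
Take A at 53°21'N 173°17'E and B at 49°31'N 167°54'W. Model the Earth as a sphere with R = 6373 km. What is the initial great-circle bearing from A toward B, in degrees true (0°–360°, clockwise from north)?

100.6°

N = sin Δλ·cos φ₂ = +0.2094;  D = cos φ₁ sin φ₂ − sin φ₁ cos φ₂ cos Δλ = -0.0390
initial course = atan2(N, D) = 100.55°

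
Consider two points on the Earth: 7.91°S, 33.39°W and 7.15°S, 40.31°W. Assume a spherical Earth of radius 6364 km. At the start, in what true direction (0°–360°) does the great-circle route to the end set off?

N = sin Δλ·cos φ₂ = -0.1195;  D = cos φ₁ sin φ₂ − sin φ₁ cos φ₂ cos Δλ = +0.0123
initial course = atan2(N, D) = 275.86°

275.9°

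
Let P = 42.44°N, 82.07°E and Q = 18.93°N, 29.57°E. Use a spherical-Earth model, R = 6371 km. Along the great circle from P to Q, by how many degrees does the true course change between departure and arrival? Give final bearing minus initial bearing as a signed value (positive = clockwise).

-28.8°

Initial bearing θ₁ = atan2(sin Δλ cos φ₂, cos φ₁ sin φ₂ − sin φ₁ cos φ₂ cos Δλ) = 258.76°
Final bearing θ₂ = (initial bearing from the destination back to the start) + 180° = 229.93°
Δθ = θ₂ − θ₁ = -28.8°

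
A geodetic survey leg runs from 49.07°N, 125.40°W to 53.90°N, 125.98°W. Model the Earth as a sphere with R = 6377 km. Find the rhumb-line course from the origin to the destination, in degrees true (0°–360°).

355.7°

Meridional parts: M(φ₁)=+0.9857, M(φ₂)=+1.1212 → ΔM = +0.1355;  Δλ = -0.0101 rad
tan C = Δλ / ΔM = -0.0747 → C = 355.73°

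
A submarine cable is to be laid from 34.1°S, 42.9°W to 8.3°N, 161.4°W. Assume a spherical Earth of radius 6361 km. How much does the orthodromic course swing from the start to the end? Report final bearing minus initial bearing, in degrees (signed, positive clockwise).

At departure: θ₁ = atan2(sin Δλ cos φ₂, cos φ₁ sin φ₂ − sin φ₁ cos φ₂ cos Δλ) = 260.52°
At arrival: θ₂ = atan2(sin Δλ cos φ₁, −cos φ₂ sin φ₁ + sin φ₂ cos φ₁ cos Δλ) = 304.37°
Δθ = θ₂ − θ₁ = +43.8°

+43.8°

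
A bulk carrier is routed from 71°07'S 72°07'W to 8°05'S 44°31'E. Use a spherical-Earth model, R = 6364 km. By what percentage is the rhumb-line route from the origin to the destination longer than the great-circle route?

Great circle: σ = 1.5814 rad → d_gc = Rσ = 10064.0 km
Rhumb: Δφ = +1.1001, Δλ = +2.0356, Δψ = +1.6524, q = Δφ/Δψ = 0.6658 → d_rh = R√(Δφ²+q²Δλ²) = 11108.9 km
Excess = (11108.9 − 10064.0) / 10064.0 = 1044.9 / 10064.0 = 10.38% ≈ 10.4%

10.4%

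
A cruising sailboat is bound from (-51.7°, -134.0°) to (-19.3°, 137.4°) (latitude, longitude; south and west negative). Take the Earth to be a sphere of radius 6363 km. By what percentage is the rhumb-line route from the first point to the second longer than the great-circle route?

4.2%

Great circle: σ = 1.2936 rad → d_gc = Rσ = 8231.1 km
Rhumb: Δφ = +0.5655, Δλ = -1.5464, Δψ = +0.7143, q = Δφ/Δψ = 0.7917 → d_rh = R√(Δφ²+q²Δλ²) = 8580.7 km
Excess = (8580.7 − 8231.1) / 8231.1 = 349.6 / 8231.1 = 4.247% ≈ 4.2%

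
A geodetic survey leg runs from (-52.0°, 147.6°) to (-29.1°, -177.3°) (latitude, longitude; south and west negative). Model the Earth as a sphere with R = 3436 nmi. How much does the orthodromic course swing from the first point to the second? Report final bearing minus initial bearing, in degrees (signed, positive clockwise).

At departure: θ₁ = atan2(sin Δλ cos φ₂, cos φ₁ sin φ₂ − sin φ₁ cos φ₂ cos Δλ) = 62.29°
At arrival: θ₂ = atan2(sin Δλ cos φ₁, −cos φ₂ sin φ₁ + sin φ₂ cos φ₁ cos Δλ) = 38.59°
Δθ = θ₂ − θ₁ = -23.7°

-23.7°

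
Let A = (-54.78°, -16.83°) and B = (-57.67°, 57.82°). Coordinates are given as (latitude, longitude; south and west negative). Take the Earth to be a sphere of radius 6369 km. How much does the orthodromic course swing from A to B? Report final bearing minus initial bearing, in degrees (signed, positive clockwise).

-64.7°

At departure: θ₁ = atan2(sin Δλ cos φ₂, cos φ₁ sin φ₂ − sin φ₁ cos φ₂ cos Δλ) = 125.78°
At arrival: θ₂ = atan2(sin Δλ cos φ₁, −cos φ₂ sin φ₁ + sin φ₂ cos φ₁ cos Δλ) = 61.03°
Δθ = θ₂ − θ₁ = -64.7°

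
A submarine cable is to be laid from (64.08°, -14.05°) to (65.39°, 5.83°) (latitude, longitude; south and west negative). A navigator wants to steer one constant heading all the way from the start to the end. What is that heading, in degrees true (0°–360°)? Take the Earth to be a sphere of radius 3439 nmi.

Meridional parts: M(φ₁)=+1.4691, M(φ₂)=+1.5227 → ΔM = +0.0536;  Δλ = +0.3470 rad
tan C = Δλ / ΔM = +6.4756 → C = 81.22°

81.2°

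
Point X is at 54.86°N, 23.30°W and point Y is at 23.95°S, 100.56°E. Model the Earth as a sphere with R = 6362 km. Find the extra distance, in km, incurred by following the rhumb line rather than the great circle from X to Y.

537 km

Great circle: cos σ = sin φ₁ sin φ₂ + cos φ₁ cos φ₂ cos Δλ,  σ = 2.2460 rad → d_gc = 14288.9 km
Rhumb line: Δψ = -1.5807, q = Δφ/Δψ = 0.8702, d_rh = R√(Δφ²+q²Δλ²) = 14825.7 km
Excess = 14825.7 − 14288.9 = 536.8 ≈ 537 km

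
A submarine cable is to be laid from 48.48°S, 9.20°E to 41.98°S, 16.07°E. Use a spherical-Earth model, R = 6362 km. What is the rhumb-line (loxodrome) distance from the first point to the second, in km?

Δψ = ln[tan(π/4+φ₂/2)/tan(π/4+φ₁/2)] = +0.1613;  Δφ = +0.1134 rad,  Δλ = +0.1199 rad
q = Δφ/Δψ = 0.7031
d = R·√(Δφ² + q²Δλ²) = 6362·0.14134 = 899 km

899 km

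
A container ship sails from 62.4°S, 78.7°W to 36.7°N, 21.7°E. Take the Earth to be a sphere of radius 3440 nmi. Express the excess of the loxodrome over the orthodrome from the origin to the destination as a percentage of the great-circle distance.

2.1%

Great circle: σ = 2.2101 rad → d_gc = Rσ = 7602.9 nmi
Rhumb: Δφ = +1.7296, Δλ = +1.7523, Δψ = +2.0934, q = Δφ/Δψ = 0.8262 → d_rh = R√(Δφ²+q²Δλ²) = 7759.3 nmi
Excess = (7759.3 − 7602.9) / 7602.9 = 156.4 / 7602.9 = 2.06% ≈ 2.1%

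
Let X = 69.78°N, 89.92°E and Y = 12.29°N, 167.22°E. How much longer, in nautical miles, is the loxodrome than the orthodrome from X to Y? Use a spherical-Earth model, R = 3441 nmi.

Great circle: cos σ = sin φ₁ sin φ₂ + cos φ₁ cos φ₂ cos Δλ,  σ = 1.2933 rad → d_gc = 4450.12 nmi
Rhumb line: Δψ = -1.5081, q = Δφ/Δψ = 0.6653, d_rh = R√(Δφ²+q²Δλ²) = 4632.65 nmi
Excess = 4632.65 − 4450.12 = 182.53 ≈ 183 nmi

183 nmi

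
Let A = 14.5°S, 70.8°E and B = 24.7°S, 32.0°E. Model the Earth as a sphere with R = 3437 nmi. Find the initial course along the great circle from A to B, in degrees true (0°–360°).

θ = atan2( sin Δλ·cos φ₂ ,  cos φ₁ sin φ₂ − sin φ₁ cos φ₂ cos Δλ )
  = atan2(-0.5693, -0.2273) = 248.24°

248.2°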